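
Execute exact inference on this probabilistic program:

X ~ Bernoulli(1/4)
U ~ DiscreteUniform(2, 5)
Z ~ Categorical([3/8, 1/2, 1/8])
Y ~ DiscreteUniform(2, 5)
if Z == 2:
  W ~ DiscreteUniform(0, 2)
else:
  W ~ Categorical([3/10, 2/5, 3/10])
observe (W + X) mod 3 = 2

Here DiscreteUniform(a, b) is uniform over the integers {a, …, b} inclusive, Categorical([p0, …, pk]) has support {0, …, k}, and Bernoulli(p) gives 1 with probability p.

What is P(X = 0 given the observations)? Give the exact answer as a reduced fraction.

P(X = 0 | obs) = 219/313

Enumerate traces; 96 have nonzero weight after conditioning:
  (X=0, U=2, Z=0, Y=2, W=2) weight 27/5120
  (X=0, U=2, Z=0, Y=3, W=2) weight 27/5120
  (X=0, U=2, Z=0, Y=4, W=2) weight 27/5120
  (X=0, U=2, Z=0, Y=5, W=2) weight 27/5120
  (X=0, U=2, Z=1, Y=2, W=2) weight 9/1280
  (X=0, U=2, Z=1, Y=3, W=2) weight 9/1280
  (X=0, U=2, Z=1, Y=4, W=2) weight 9/1280
  (X=0, U=2, Z=1, Y=5, W=2) weight 9/1280
  (X=1, U=2, Z=0, Y=2, W=1) weight 3/1280
  … 87 more
Group by X:
  weight(X=0) = 73/320
  weight(X=1) = 47/480
Total weight = 73/320 + 47/480 = 313/960
P(X=0 | obs) = 73/320 / 313/960 = 219/313
P(X=1 | obs) = 47/480 / 313/960 = 94/313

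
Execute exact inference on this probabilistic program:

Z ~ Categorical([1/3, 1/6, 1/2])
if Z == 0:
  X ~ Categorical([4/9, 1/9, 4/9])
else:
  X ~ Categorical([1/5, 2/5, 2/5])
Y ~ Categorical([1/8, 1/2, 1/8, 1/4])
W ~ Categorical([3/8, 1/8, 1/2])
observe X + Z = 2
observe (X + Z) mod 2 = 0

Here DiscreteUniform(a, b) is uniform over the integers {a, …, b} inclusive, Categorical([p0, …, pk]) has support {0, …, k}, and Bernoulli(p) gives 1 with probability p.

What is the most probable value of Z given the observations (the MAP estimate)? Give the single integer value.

Enumerate traces; 36 have nonzero weight after conditioning:
  (Z=0, X=2, Y=0, W=0) weight 1/144
  (Z=0, X=2, Y=0, W=1) weight 1/432
  (Z=0, X=2, Y=0, W=2) weight 1/108
  (Z=0, X=2, Y=1, W=0) weight 1/36
  (Z=0, X=2, Y=1, W=1) weight 1/108
  (Z=0, X=2, Y=1, W=2) weight 1/27
  (Z=0, X=2, Y=2, W=0) weight 1/144
  (Z=0, X=2, Y=2, W=1) weight 1/432
  (Z=1, X=1, Y=0, W=0) weight 1/320
  (Z=2, X=0, Y=0, W=0) weight 3/640
  … 26 more
Group by Z:
  weight(Z=0) = 4/27
  weight(Z=1) = 1/15
  weight(Z=2) = 1/10
Total weight = 4/27 + 1/15 + 1/10 = 17/54
P(Z=0 | obs) = 4/27 / 17/54 = 8/17
P(Z=1 | obs) = 1/15 / 17/54 = 18/85
P(Z=2 | obs) = 1/10 / 17/54 = 27/85
argmax = 0

argmax_v P(Z = v | obs) = 0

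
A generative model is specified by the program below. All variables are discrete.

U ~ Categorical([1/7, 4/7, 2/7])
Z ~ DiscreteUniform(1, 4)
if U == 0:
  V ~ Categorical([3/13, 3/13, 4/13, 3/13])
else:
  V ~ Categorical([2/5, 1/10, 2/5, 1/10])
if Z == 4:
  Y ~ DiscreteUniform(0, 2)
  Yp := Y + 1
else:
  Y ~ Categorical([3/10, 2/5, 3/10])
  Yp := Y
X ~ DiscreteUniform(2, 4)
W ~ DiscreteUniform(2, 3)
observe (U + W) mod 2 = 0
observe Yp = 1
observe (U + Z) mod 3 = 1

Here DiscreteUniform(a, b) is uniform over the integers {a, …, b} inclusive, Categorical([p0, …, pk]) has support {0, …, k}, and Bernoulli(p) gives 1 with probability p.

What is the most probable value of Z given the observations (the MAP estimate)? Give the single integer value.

argmax_v P(Z = v | obs) = 3

Enumerate traces; 48 have nonzero weight after conditioning:
  (U=0, Z=1, V=0, Y=1, X=2, W=2) weight 1/1820
  (U=0, Z=1, V=0, Y=1, X=3, W=2) weight 1/1820
  (U=0, Z=1, V=0, Y=1, X=4, W=2) weight 1/1820
  (U=0, Z=1, V=1, Y=1, X=2, W=2) weight 1/1820
  (U=0, Z=1, V=1, Y=1, X=3, W=2) weight 1/1820
  (U=0, Z=1, V=1, Y=1, X=4, W=2) weight 1/1820
  (U=0, Z=1, V=2, Y=1, X=2, W=2) weight 1/1365
  (U=0, Z=1, V=2, Y=1, X=3, W=2) weight 1/1365
  (U=0, Z=4, V=0, Y=0, X=2, W=2) weight 1/2184
  (U=1, Z=3, V=0, Y=1, X=2, W=3) weight 2/525
  … 38 more
Group by Z:
  weight(Z=1) = 1/140
  weight(Z=2) = 1/70
  weight(Z=3) = 1/35
  weight(Z=4) = 1/168
Total weight = 1/140 + 1/70 + 1/35 + 1/168 = 47/840
P(Z=1 | obs) = 1/140 / 47/840 = 6/47
P(Z=2 | obs) = 1/70 / 47/840 = 12/47
P(Z=3 | obs) = 1/35 / 47/840 = 24/47
P(Z=4 | obs) = 1/168 / 47/840 = 5/47
argmax = 3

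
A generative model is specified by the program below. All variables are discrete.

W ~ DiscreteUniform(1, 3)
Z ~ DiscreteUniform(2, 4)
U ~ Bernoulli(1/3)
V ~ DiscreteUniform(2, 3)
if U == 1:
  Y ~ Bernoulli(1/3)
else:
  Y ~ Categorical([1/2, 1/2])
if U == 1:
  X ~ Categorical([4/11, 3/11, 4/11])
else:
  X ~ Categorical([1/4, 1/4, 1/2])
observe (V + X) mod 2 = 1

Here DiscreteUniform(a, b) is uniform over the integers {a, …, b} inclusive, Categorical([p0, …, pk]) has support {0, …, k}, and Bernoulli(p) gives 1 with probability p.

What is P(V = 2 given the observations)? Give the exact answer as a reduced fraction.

P(V = 2 | obs) = 17/66

Enumerate traces; 108 have nonzero weight after conditioning:
  (W=1, Z=2, U=0, V=2, Y=0, X=1) weight 1/216
  (W=1, Z=2, U=0, V=2, Y=1, X=1) weight 1/216
  (W=1, Z=2, U=0, V=3, Y=0, X=0) weight 1/216
  (W=1, Z=2, U=0, V=3, Y=0, X=2) weight 1/108
  (W=1, Z=2, U=0, V=3, Y=1, X=0) weight 1/216
  (W=1, Z=2, U=0, V=3, Y=1, X=2) weight 1/108
  (W=1, Z=2, U=1, V=2, Y=0, X=1) weight 1/297
  (W=1, Z=2, U=1, V=2, Y=1, X=1) weight 1/594
  … 100 more
Group by V:
  weight(V=2) = 17/132
  weight(V=3) = 49/132
Total weight = 17/132 + 49/132 = 1/2
P(V=2 | obs) = 17/132 / 1/2 = 17/66
P(V=3 | obs) = 49/132 / 1/2 = 49/66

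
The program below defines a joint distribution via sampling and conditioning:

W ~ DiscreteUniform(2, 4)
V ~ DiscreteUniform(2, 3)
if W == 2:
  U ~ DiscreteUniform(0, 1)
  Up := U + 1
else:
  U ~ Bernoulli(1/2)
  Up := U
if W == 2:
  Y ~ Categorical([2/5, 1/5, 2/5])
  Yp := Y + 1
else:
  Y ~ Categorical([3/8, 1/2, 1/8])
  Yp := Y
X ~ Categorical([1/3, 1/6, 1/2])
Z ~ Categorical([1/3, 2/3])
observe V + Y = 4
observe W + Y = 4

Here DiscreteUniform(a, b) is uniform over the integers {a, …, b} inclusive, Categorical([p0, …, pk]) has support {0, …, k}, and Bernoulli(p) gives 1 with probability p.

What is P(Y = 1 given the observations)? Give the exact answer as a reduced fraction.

P(Y = 1 | obs) = 5/9

Enumerate traces; 24 have nonzero weight after conditioning:
  (W=2, V=2, U=0, Y=2, X=0, Z=0) weight 1/270
  (W=2, V=2, U=0, Y=2, X=0, Z=1) weight 1/135
  (W=2, V=2, U=0, Y=2, X=1, Z=0) weight 1/540
  (W=2, V=2, U=0, Y=2, X=1, Z=1) weight 1/270
  (W=2, V=2, U=0, Y=2, X=2, Z=0) weight 1/180
  (W=2, V=2, U=0, Y=2, X=2, Z=1) weight 1/90
  (W=2, V=2, U=1, Y=2, X=0, Z=0) weight 1/270
  (W=2, V=2, U=1, Y=2, X=0, Z=1) weight 1/135
  (W=3, V=3, U=0, Y=1, X=0, Z=0) weight 1/216
  … 15 more
Group by Y:
  weight(Y=1) = 1/12
  weight(Y=2) = 1/15
Total weight = 1/12 + 1/15 = 3/20
P(Y=1 | obs) = 1/12 / 3/20 = 5/9
P(Y=2 | obs) = 1/15 / 3/20 = 4/9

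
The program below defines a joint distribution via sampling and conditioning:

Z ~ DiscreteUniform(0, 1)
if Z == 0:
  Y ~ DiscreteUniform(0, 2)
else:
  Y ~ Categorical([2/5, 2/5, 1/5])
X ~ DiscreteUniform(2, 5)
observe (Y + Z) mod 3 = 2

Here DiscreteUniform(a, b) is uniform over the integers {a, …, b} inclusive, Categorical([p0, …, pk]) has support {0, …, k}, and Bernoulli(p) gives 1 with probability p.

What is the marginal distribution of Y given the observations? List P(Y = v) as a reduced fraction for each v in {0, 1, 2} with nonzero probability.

P(Y=1) = 6/11, P(Y=2) = 5/11

Enumerate traces; 8 have nonzero weight after conditioning:
  (Z=0, Y=2, X=2) weight 1/24
  (Z=0, Y=2, X=3) weight 1/24
  (Z=0, Y=2, X=4) weight 1/24
  (Z=0, Y=2, X=5) weight 1/24
  (Z=1, Y=1, X=2) weight 1/20
  (Z=1, Y=1, X=3) weight 1/20
  (Z=1, Y=1, X=4) weight 1/20
  (Z=1, Y=1, X=5) weight 1/20
Group by Y:
  weight(Y=1) = 1/5
  weight(Y=2) = 1/6
Total weight = 1/5 + 1/6 = 11/30
P(Y=1 | obs) = 1/5 / 11/30 = 6/11
P(Y=2 | obs) = 1/6 / 11/30 = 5/11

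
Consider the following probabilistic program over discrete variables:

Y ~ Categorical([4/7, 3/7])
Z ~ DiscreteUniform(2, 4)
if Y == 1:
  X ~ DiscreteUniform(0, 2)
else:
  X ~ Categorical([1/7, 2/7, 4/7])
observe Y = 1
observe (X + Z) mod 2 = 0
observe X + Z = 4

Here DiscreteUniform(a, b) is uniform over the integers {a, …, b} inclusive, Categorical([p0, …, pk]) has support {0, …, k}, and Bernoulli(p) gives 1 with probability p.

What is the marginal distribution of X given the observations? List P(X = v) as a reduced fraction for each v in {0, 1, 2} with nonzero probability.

P(X=0) = 1/3, P(X=1) = 1/3, P(X=2) = 1/3

Enumerate traces; 3 have nonzero weight after conditioning:
  (Y=1, Z=2, X=2) weight 1/21
  (Y=1, Z=3, X=1) weight 1/21
  (Y=1, Z=4, X=0) weight 1/21
Group by X:
  weight(X=0) = 1/21
  weight(X=1) = 1/21
  weight(X=2) = 1/21
Total weight = 1/21 + 1/21 + 1/21 = 1/7
P(X=0 | obs) = 1/21 / 1/7 = 1/3
P(X=1 | obs) = 1/21 / 1/7 = 1/3
P(X=2 | obs) = 1/21 / 1/7 = 1/3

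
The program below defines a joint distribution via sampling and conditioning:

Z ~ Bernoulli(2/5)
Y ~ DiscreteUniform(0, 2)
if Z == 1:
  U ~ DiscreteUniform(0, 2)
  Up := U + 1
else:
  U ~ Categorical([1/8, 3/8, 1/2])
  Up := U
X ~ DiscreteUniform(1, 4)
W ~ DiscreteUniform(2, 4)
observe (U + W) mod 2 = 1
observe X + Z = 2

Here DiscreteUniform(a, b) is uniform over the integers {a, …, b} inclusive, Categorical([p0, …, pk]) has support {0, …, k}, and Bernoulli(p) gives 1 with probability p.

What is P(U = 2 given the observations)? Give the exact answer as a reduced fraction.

P(U = 2 | obs) = 52/163

Enumerate traces; 24 have nonzero weight after conditioning:
  (Z=0, Y=0, U=0, X=2, W=3) weight 1/480
  (Z=0, Y=0, U=1, X=2, W=2) weight 1/160
  (Z=0, Y=0, U=1, X=2, W=4) weight 1/160
  (Z=0, Y=0, U=2, X=2, W=3) weight 1/120
  (Z=0, Y=1, U=0, X=2, W=3) weight 1/480
  (Z=0, Y=1, U=1, X=2, W=2) weight 1/160
  (Z=0, Y=1, U=1, X=2, W=4) weight 1/160
  (Z=0, Y=1, U=2, X=2, W=3) weight 1/120
  … 16 more
Group by U:
  weight(U=0) = 5/288
  weight(U=1) = 43/720
  weight(U=2) = 13/360
Total weight = 5/288 + 43/720 + 13/360 = 163/1440
P(U=0 | obs) = 5/288 / 163/1440 = 25/163
P(U=1 | obs) = 43/720 / 163/1440 = 86/163
P(U=2 | obs) = 13/360 / 163/1440 = 52/163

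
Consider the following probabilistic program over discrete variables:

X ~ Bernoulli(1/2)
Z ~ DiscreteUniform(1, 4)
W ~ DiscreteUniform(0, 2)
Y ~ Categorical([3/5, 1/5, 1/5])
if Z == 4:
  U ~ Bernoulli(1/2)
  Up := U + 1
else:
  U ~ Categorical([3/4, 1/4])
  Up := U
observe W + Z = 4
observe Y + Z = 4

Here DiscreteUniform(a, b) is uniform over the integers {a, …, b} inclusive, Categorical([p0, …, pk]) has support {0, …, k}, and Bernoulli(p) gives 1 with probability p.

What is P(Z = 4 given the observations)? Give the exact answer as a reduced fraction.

P(Z = 4 | obs) = 3/5

Enumerate traces; 12 have nonzero weight after conditioning:
  (X=0, Z=2, W=2, Y=2, U=0) weight 1/160
  (X=0, Z=2, W=2, Y=2, U=1) weight 1/480
  (X=0, Z=3, W=1, Y=1, U=0) weight 1/160
  (X=0, Z=3, W=1, Y=1, U=1) weight 1/480
  (X=0, Z=4, W=0, Y=0, U=0) weight 1/80
  (X=0, Z=4, W=0, Y=0, U=1) weight 1/80
  (X=1, Z=2, W=2, Y=2, U=0) weight 1/160
  (X=1, Z=2, W=2, Y=2, U=1) weight 1/480
  … 4 more
Group by Z:
  weight(Z=2) = 1/60
  weight(Z=3) = 1/60
  weight(Z=4) = 1/20
Total weight = 1/60 + 1/60 + 1/20 = 1/12
P(Z=2 | obs) = 1/60 / 1/12 = 1/5
P(Z=3 | obs) = 1/60 / 1/12 = 1/5
P(Z=4 | obs) = 1/20 / 1/12 = 3/5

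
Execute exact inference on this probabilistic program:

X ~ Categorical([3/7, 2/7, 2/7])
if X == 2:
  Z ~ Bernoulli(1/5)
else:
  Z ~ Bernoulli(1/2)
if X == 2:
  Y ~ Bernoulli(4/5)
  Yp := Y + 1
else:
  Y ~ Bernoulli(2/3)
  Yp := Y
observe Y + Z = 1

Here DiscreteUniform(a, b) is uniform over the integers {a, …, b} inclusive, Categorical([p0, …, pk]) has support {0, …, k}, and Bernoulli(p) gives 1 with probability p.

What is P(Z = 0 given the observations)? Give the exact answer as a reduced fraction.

P(Z = 0 | obs) = 442/579

Enumerate traces; 6 have nonzero weight after conditioning:
  (X=0, Z=0, Y=1) weight 1/7
  (X=0, Z=1, Y=0) weight 1/14
  (X=1, Z=0, Y=1) weight 2/21
  (X=1, Z=1, Y=0) weight 1/21
  (X=2, Z=0, Y=1) weight 32/175
  (X=2, Z=1, Y=0) weight 2/175
Group by Z:
  weight(Z=0) = 221/525
  weight(Z=1) = 137/1050
Total weight = 221/525 + 137/1050 = 193/350
P(Z=0 | obs) = 221/525 / 193/350 = 442/579
P(Z=1 | obs) = 137/1050 / 193/350 = 137/579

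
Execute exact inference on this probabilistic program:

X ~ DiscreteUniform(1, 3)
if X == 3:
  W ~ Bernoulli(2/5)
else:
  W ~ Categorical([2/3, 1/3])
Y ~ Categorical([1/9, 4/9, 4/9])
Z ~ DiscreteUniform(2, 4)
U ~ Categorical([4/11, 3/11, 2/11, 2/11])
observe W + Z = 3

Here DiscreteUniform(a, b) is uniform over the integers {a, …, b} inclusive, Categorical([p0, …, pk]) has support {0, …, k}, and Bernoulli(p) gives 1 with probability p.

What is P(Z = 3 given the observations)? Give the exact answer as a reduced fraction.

P(Z = 3 | obs) = 29/45

Enumerate traces; 72 have nonzero weight after conditioning:
  (X=1, W=0, Y=0, Z=3, U=0) weight 8/2673
  (X=1, W=0, Y=0, Z=3, U=1) weight 2/891
  (X=1, W=0, Y=0, Z=3, U=2) weight 4/2673
  (X=1, W=0, Y=0, Z=3, U=3) weight 4/2673
  (X=1, W=0, Y=1, Z=3, U=0) weight 32/2673
  (X=1, W=0, Y=1, Z=3, U=1) weight 8/891
  (X=1, W=0, Y=1, Z=3, U=2) weight 16/2673
  (X=1, W=0, Y=1, Z=3, U=3) weight 16/2673
  (X=1, W=1, Y=0, Z=2, U=0) weight 4/2673
  … 63 more
Group by Z:
  weight(Z=2) = 16/135
  weight(Z=3) = 29/135
Total weight = 16/135 + 29/135 = 1/3
P(Z=2 | obs) = 16/135 / 1/3 = 16/45
P(Z=3 | obs) = 29/135 / 1/3 = 29/45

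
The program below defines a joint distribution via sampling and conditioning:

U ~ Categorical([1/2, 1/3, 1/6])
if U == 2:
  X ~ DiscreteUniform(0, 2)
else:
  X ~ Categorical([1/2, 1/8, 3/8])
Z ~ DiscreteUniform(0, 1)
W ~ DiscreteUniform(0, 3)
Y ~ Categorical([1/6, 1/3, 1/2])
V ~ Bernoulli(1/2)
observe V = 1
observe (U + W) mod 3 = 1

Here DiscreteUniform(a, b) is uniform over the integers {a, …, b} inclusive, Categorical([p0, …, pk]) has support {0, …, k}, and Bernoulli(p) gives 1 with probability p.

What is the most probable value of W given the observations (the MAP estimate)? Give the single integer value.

argmax_v P(W = v | obs) = 1

Enumerate traces; 72 have nonzero weight after conditioning:
  (U=0, X=0, Z=0, W=1, Y=0, V=1) weight 1/384
  (U=0, X=0, Z=0, W=1, Y=1, V=1) weight 1/192
  (U=0, X=0, Z=0, W=1, Y=2, V=1) weight 1/128
  (U=0, X=0, Z=1, W=1, Y=0, V=1) weight 1/384
  (U=0, X=0, Z=1, W=1, Y=1, V=1) weight 1/192
  (U=0, X=0, Z=1, W=1, Y=2, V=1) weight 1/128
  (U=0, X=1, Z=0, W=1, Y=0, V=1) weight 1/1536
  (U=0, X=1, Z=0, W=1, Y=1, V=1) weight 1/768
  (U=1, X=0, Z=0, W=0, Y=0, V=1) weight 1/576
  (U=1, X=0, Z=0, W=3, Y=0, V=1) weight 1/576
  … 62 more
Group by W:
  weight(W=0) = 1/24
  weight(W=1) = 1/16
  weight(W=2) = 1/48
  weight(W=3) = 1/24
Total weight = 1/24 + 1/16 + 1/48 + 1/24 = 1/6
P(W=0 | obs) = 1/24 / 1/6 = 1/4
P(W=1 | obs) = 1/16 / 1/6 = 3/8
P(W=2 | obs) = 1/48 / 1/6 = 1/8
P(W=3 | obs) = 1/24 / 1/6 = 1/4
argmax = 1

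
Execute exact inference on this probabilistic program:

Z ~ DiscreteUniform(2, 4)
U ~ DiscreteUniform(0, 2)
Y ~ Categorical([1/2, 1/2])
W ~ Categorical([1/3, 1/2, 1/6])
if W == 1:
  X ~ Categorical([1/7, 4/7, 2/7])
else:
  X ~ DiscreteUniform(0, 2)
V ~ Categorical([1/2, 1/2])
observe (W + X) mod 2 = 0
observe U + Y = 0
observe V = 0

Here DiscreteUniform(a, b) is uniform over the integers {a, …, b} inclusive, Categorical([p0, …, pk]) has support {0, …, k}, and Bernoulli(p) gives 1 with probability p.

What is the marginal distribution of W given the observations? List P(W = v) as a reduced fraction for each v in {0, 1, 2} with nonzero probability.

Enumerate traces; 15 have nonzero weight after conditioning:
  (Z=2, U=0, Y=0, W=0, X=0, V=0) weight 1/324
  (Z=2, U=0, Y=0, W=0, X=2, V=0) weight 1/324
  (Z=2, U=0, Y=0, W=1, X=1, V=0) weight 1/126
  (Z=2, U=0, Y=0, W=2, X=0, V=0) weight 1/648
  (Z=2, U=0, Y=0, W=2, X=2, V=0) weight 1/648
  (Z=3, U=0, Y=0, W=0, X=0, V=0) weight 1/324
  (Z=3, U=0, Y=0, W=0, X=2, V=0) weight 1/324
  (Z=3, U=0, Y=0, W=1, X=1, V=0) weight 1/126
  … 7 more
Group by W:
  weight(W=0) = 1/54
  weight(W=1) = 1/42
  weight(W=2) = 1/108
Total weight = 1/54 + 1/42 + 1/108 = 13/252
P(W=0 | obs) = 1/54 / 13/252 = 14/39
P(W=1 | obs) = 1/42 / 13/252 = 6/13
P(W=2 | obs) = 1/108 / 13/252 = 7/39

P(W=0) = 14/39, P(W=1) = 6/13, P(W=2) = 7/39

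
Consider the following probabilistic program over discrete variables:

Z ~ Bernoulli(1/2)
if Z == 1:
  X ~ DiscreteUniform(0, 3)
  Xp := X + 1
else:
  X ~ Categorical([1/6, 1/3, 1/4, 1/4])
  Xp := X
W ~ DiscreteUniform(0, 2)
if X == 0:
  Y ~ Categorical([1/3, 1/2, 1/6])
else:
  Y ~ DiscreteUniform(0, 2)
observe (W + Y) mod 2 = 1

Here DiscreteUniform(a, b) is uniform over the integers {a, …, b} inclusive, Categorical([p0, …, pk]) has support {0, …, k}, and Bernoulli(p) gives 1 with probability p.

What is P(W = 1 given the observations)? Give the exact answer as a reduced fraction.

Enumerate traces; 32 have nonzero weight after conditioning:
  (Z=0, X=0, W=0, Y=1) weight 1/72
  (Z=0, X=0, W=1, Y=0) weight 1/108
  (Z=0, X=0, W=1, Y=2) weight 1/216
  (Z=0, X=0, W=2, Y=1) weight 1/72
  (Z=0, X=1, W=0, Y=1) weight 1/54
  (Z=0, X=1, W=1, Y=0) weight 1/54
  (Z=0, X=1, W=1, Y=2) weight 1/54
  (Z=0, X=1, W=2, Y=1) weight 1/54
  … 24 more
Group by W:
  weight(W=0) = 53/432
  weight(W=1) = 91/432
  weight(W=2) = 53/432
Total weight = 53/432 + 91/432 + 53/432 = 197/432
P(W=0 | obs) = 53/432 / 197/432 = 53/197
P(W=1 | obs) = 91/432 / 197/432 = 91/197
P(W=2 | obs) = 53/432 / 197/432 = 53/197

P(W = 1 | obs) = 91/197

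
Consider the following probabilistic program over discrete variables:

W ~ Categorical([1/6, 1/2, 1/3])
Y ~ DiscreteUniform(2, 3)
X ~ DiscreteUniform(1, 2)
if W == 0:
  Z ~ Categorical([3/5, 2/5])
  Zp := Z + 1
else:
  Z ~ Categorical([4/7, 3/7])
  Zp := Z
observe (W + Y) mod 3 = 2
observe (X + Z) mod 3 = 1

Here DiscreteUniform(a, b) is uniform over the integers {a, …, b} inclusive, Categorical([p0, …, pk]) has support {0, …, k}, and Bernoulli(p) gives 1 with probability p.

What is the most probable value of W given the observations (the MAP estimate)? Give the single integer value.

Enumerate traces; 2 have nonzero weight after conditioning:
  (W=0, Y=2, X=1, Z=0) weight 1/40
  (W=2, Y=3, X=1, Z=0) weight 1/21
Group by W:
  weight(W=0) = 1/40
  weight(W=2) = 1/21
Total weight = 1/40 + 1/21 = 61/840
P(W=0 | obs) = 1/40 / 61/840 = 21/61
P(W=2 | obs) = 1/21 / 61/840 = 40/61
argmax = 2

argmax_v P(W = v | obs) = 2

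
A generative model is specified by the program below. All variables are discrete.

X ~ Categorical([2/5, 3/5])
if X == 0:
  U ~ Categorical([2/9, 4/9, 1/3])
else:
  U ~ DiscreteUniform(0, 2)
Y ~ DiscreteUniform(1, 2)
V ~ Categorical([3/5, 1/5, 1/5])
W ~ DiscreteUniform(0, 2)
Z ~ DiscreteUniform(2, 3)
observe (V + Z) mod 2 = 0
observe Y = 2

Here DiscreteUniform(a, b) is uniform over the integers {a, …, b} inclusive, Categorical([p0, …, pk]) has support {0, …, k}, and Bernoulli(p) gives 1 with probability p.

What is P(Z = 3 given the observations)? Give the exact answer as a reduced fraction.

Enumerate traces; 54 have nonzero weight after conditioning:
  (X=0, U=0, Y=2, V=0, W=0, Z=2) weight 1/225
  (X=0, U=0, Y=2, V=0, W=1, Z=2) weight 1/225
  (X=0, U=0, Y=2, V=0, W=2, Z=2) weight 1/225
  (X=0, U=0, Y=2, V=1, W=0, Z=3) weight 1/675
  (X=0, U=0, Y=2, V=1, W=1, Z=3) weight 1/675
  (X=0, U=0, Y=2, V=1, W=2, Z=3) weight 1/675
  (X=0, U=0, Y=2, V=2, W=0, Z=2) weight 1/675
  (X=0, U=0, Y=2, V=2, W=1, Z=2) weight 1/675
  … 46 more
Group by Z:
  weight(Z=2) = 1/5
  weight(Z=3) = 1/20
Total weight = 1/5 + 1/20 = 1/4
P(Z=2 | obs) = 1/5 / 1/4 = 4/5
P(Z=3 | obs) = 1/20 / 1/4 = 1/5

P(Z = 3 | obs) = 1/5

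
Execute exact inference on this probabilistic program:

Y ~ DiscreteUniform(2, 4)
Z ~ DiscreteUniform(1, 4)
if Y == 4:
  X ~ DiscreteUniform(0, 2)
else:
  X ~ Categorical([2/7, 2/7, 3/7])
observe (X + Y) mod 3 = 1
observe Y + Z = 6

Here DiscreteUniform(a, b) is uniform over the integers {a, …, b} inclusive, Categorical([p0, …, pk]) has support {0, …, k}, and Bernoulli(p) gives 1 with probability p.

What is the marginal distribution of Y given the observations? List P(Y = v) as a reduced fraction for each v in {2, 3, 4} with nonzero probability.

Enumerate traces; 3 have nonzero weight after conditioning:
  (Y=2, Z=4, X=2) weight 1/28
  (Y=3, Z=3, X=1) weight 1/42
  (Y=4, Z=2, X=0) weight 1/36
Group by Y:
  weight(Y=2) = 1/28
  weight(Y=3) = 1/42
  weight(Y=4) = 1/36
Total weight = 1/28 + 1/42 + 1/36 = 11/126
P(Y=2 | obs) = 1/28 / 11/126 = 9/22
P(Y=3 | obs) = 1/42 / 11/126 = 3/11
P(Y=4 | obs) = 1/36 / 11/126 = 7/22

P(Y=2) = 9/22, P(Y=3) = 3/11, P(Y=4) = 7/22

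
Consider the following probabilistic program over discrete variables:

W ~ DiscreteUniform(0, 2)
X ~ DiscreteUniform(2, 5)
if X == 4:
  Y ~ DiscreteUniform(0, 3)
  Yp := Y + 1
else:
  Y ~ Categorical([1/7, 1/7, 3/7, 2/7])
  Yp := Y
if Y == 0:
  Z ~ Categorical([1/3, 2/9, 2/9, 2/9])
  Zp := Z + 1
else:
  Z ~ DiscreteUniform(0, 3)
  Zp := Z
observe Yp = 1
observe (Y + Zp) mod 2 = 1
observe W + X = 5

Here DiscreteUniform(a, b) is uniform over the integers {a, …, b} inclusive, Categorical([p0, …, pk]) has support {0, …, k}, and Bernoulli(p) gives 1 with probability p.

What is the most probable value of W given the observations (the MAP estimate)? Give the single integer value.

argmax_v P(W = v | obs) = 1

Enumerate traces; 6 have nonzero weight after conditioning:
  (W=0, X=5, Y=1, Z=0) weight 1/336
  (W=0, X=5, Y=1, Z=2) weight 1/336
  (W=1, X=4, Y=0, Z=0) weight 1/144
  (W=1, X=4, Y=0, Z=2) weight 1/216
  (W=2, X=3, Y=1, Z=0) weight 1/336
  (W=2, X=3, Y=1, Z=2) weight 1/336
Group by W:
  weight(W=0) = 1/168
  weight(W=1) = 5/432
  weight(W=2) = 1/168
Total weight = 1/168 + 5/432 + 1/168 = 71/3024
P(W=0 | obs) = 1/168 / 71/3024 = 18/71
P(W=1 | obs) = 5/432 / 71/3024 = 35/71
P(W=2 | obs) = 1/168 / 71/3024 = 18/71
argmax = 1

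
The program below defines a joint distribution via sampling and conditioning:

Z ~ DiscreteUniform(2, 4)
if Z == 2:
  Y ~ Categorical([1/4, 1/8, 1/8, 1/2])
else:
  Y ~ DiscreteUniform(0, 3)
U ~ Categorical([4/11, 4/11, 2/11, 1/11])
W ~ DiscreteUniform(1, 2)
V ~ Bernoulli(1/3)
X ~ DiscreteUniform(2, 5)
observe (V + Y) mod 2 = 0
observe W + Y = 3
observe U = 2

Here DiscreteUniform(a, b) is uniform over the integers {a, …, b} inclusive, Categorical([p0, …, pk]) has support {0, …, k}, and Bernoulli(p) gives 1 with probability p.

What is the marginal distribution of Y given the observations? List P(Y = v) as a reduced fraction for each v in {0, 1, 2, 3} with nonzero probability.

Enumerate traces; 24 have nonzero weight after conditioning:
  (Z=2, Y=1, U=2, W=2, V=1, X=2) weight 1/3168
  (Z=2, Y=1, U=2, W=2, V=1, X=3) weight 1/3168
  (Z=2, Y=1, U=2, W=2, V=1, X=4) weight 1/3168
  (Z=2, Y=1, U=2, W=2, V=1, X=5) weight 1/3168
  (Z=2, Y=2, U=2, W=1, V=0, X=2) weight 1/1584
  (Z=2, Y=2, U=2, W=1, V=0, X=3) weight 1/1584
  (Z=2, Y=2, U=2, W=1, V=0, X=4) weight 1/1584
  (Z=2, Y=2, U=2, W=1, V=0, X=5) weight 1/1584
  … 16 more
Group by Y:
  weight(Y=1) = 5/792
  weight(Y=2) = 5/396
Total weight = 5/792 + 5/396 = 5/264
P(Y=1 | obs) = 5/792 / 5/264 = 1/3
P(Y=2 | obs) = 5/396 / 5/264 = 2/3

P(Y=1) = 1/3, P(Y=2) = 2/3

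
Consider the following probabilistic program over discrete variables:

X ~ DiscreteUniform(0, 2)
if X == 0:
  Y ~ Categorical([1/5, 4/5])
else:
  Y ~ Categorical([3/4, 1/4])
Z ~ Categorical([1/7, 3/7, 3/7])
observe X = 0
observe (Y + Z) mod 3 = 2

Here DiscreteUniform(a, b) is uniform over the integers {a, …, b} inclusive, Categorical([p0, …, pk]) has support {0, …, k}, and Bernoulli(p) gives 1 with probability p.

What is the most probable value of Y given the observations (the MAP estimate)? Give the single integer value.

Enumerate traces; 2 have nonzero weight after conditioning:
  (X=0, Y=0, Z=2) weight 1/35
  (X=0, Y=1, Z=1) weight 4/35
Group by Y:
  weight(Y=0) = 1/35
  weight(Y=1) = 4/35
Total weight = 1/35 + 4/35 = 1/7
P(Y=0 | obs) = 1/35 / 1/7 = 1/5
P(Y=1 | obs) = 4/35 / 1/7 = 4/5
argmax = 1

argmax_v P(Y = v | obs) = 1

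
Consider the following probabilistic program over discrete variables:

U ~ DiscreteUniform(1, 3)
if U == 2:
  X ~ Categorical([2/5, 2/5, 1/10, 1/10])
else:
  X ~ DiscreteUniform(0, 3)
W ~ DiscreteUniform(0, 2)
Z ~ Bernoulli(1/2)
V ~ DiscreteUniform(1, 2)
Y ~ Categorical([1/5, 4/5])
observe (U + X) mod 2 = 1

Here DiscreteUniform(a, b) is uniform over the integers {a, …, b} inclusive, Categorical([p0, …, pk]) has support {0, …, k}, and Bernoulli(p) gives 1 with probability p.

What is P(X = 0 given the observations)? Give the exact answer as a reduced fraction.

Enumerate traces; 144 have nonzero weight after conditioning:
  (U=1, X=0, W=0, Z=0, V=1, Y=0) weight 1/720
  (U=1, X=0, W=0, Z=0, V=1, Y=1) weight 1/180
  (U=1, X=0, W=0, Z=0, V=2, Y=0) weight 1/720
  (U=1, X=0, W=0, Z=0, V=2, Y=1) weight 1/180
  (U=1, X=0, W=0, Z=1, V=1, Y=0) weight 1/720
  (U=1, X=0, W=0, Z=1, V=1, Y=1) weight 1/180
  (U=1, X=0, W=0, Z=1, V=2, Y=0) weight 1/720
  (U=1, X=0, W=0, Z=1, V=2, Y=1) weight 1/180
  (U=1, X=2, W=0, Z=0, V=1, Y=0) weight 1/720
  (U=2, X=1, W=0, Z=0, V=1, Y=0) weight 1/450
  … 134 more
Group by X:
  weight(X=0) = 1/6
  weight(X=1) = 2/15
  weight(X=2) = 1/6
  weight(X=3) = 1/30
Total weight = 1/6 + 2/15 + 1/6 + 1/30 = 1/2
P(X=0 | obs) = 1/6 / 1/2 = 1/3
P(X=1 | obs) = 2/15 / 1/2 = 4/15
P(X=2 | obs) = 1/6 / 1/2 = 1/3
P(X=3 | obs) = 1/30 / 1/2 = 1/15

P(X = 0 | obs) = 1/3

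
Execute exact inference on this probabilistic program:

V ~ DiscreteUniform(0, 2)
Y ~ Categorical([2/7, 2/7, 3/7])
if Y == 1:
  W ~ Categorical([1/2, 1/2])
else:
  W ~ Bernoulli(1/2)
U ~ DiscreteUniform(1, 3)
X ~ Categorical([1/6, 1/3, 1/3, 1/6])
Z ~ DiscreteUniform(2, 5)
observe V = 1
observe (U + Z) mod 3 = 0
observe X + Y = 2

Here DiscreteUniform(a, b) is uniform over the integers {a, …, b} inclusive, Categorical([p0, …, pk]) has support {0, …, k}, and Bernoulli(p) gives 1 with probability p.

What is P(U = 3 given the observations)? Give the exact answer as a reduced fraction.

P(U = 3 | obs) = 1/4

Enumerate traces; 24 have nonzero weight after conditioning:
  (V=1, Y=0, W=0, U=1, X=2, Z=2) weight 1/756
  (V=1, Y=0, W=0, U=1, X=2, Z=5) weight 1/756
  (V=1, Y=0, W=0, U=2, X=2, Z=4) weight 1/756
  (V=1, Y=0, W=0, U=3, X=2, Z=3) weight 1/756
  (V=1, Y=0, W=1, U=1, X=2, Z=2) weight 1/756
  (V=1, Y=0, W=1, U=1, X=2, Z=5) weight 1/756
  (V=1, Y=0, W=1, U=2, X=2, Z=4) weight 1/756
  (V=1, Y=0, W=1, U=3, X=2, Z=3) weight 1/756
  … 16 more
Group by U:
  weight(U=1) = 11/756
  weight(U=2) = 11/1512
  weight(U=3) = 11/1512
Total weight = 11/756 + 11/1512 + 11/1512 = 11/378
P(U=1 | obs) = 11/756 / 11/378 = 1/2
P(U=2 | obs) = 11/1512 / 11/378 = 1/4
P(U=3 | obs) = 11/1512 / 11/378 = 1/4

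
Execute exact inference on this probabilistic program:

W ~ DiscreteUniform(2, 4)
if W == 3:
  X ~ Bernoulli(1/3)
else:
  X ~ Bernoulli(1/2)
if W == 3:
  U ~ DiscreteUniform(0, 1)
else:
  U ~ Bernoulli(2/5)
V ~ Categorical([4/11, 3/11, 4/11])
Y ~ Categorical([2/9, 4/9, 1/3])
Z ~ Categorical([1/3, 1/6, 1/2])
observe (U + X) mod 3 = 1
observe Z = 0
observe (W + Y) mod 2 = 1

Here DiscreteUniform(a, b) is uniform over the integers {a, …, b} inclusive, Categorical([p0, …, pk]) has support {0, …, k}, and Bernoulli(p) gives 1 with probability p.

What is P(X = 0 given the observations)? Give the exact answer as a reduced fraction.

P(X = 0 | obs) = 98/195

Enumerate traces; 24 have nonzero weight after conditioning:
  (W=2, X=0, U=1, V=0, Y=1, Z=0) weight 16/4455
  (W=2, X=0, U=1, V=1, Y=1, Z=0) weight 4/1485
  (W=2, X=0, U=1, V=2, Y=1, Z=0) weight 16/4455
  (W=2, X=1, U=0, V=0, Y=1, Z=0) weight 8/1485
  (W=2, X=1, U=0, V=1, Y=1, Z=0) weight 2/495
  (W=2, X=1, U=0, V=2, Y=1, Z=0) weight 8/1485
  (W=3, X=0, U=1, V=0, Y=0, Z=0) weight 8/2673
  (W=3, X=0, U=1, V=0, Y=2, Z=0) weight 4/891
  … 16 more
Group by X:
  weight(X=0) = 49/1215
  weight(X=1) = 97/2430
Total weight = 49/1215 + 97/2430 = 13/162
P(X=0 | obs) = 49/1215 / 13/162 = 98/195
P(X=1 | obs) = 97/2430 / 13/162 = 97/195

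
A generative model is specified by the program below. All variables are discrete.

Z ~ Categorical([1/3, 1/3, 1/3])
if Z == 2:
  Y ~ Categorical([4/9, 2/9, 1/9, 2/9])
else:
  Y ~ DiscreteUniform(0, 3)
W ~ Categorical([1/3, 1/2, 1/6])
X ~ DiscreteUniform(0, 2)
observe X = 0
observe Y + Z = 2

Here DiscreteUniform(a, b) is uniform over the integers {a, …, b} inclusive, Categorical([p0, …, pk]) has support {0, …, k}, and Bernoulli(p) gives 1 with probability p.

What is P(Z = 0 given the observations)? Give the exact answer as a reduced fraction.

P(Z = 0 | obs) = 9/34

Enumerate traces; 9 have nonzero weight after conditioning:
  (Z=0, Y=2, W=0, X=0) weight 1/108
  (Z=0, Y=2, W=1, X=0) weight 1/72
  (Z=0, Y=2, W=2, X=0) weight 1/216
  (Z=1, Y=1, W=0, X=0) weight 1/108
  (Z=1, Y=1, W=1, X=0) weight 1/72
  (Z=1, Y=1, W=2, X=0) weight 1/216
  (Z=2, Y=0, W=0, X=0) weight 4/243
  (Z=2, Y=0, W=1, X=0) weight 2/81
  … 1 more
Group by Z:
  weight(Z=0) = 1/36
  weight(Z=1) = 1/36
  weight(Z=2) = 4/81
Total weight = 1/36 + 1/36 + 4/81 = 17/162
P(Z=0 | obs) = 1/36 / 17/162 = 9/34
P(Z=1 | obs) = 1/36 / 17/162 = 9/34
P(Z=2 | obs) = 4/81 / 17/162 = 8/17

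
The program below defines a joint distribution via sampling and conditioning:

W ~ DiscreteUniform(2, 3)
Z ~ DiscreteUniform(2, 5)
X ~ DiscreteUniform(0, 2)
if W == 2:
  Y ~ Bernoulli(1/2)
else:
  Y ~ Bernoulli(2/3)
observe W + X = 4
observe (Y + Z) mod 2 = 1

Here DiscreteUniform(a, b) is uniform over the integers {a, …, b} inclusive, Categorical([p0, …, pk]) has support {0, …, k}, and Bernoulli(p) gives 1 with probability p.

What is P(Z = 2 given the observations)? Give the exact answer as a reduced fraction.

P(Z = 2 | obs) = 7/24

Enumerate traces; 8 have nonzero weight after conditioning:
  (W=2, Z=2, X=2, Y=1) weight 1/48
  (W=2, Z=3, X=2, Y=0) weight 1/48
  (W=2, Z=4, X=2, Y=1) weight 1/48
  (W=2, Z=5, X=2, Y=0) weight 1/48
  (W=3, Z=2, X=1, Y=1) weight 1/36
  (W=3, Z=3, X=1, Y=0) weight 1/72
  (W=3, Z=4, X=1, Y=1) weight 1/36
  (W=3, Z=5, X=1, Y=0) weight 1/72
Group by Z:
  weight(Z=2) = 7/144
  weight(Z=3) = 5/144
  weight(Z=4) = 7/144
  weight(Z=5) = 5/144
Total weight = 7/144 + 5/144 + 7/144 + 5/144 = 1/6
P(Z=2 | obs) = 7/144 / 1/6 = 7/24
P(Z=3 | obs) = 5/144 / 1/6 = 5/24
P(Z=4 | obs) = 7/144 / 1/6 = 7/24
P(Z=5 | obs) = 5/144 / 1/6 = 5/24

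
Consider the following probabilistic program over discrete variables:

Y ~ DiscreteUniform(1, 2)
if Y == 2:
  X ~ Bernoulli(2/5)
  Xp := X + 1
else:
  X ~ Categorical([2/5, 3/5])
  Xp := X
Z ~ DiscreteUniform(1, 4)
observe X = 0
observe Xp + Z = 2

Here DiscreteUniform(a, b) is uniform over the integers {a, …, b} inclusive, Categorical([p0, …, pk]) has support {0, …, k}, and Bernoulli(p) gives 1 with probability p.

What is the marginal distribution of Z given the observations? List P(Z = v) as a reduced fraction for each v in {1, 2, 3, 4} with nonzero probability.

P(Z=1) = 3/5, P(Z=2) = 2/5

Enumerate traces; 2 have nonzero weight after conditioning:
  (Y=1, X=0, Z=2) weight 1/20
  (Y=2, X=0, Z=1) weight 3/40
Group by Z:
  weight(Z=1) = 3/40
  weight(Z=2) = 1/20
Total weight = 3/40 + 1/20 = 1/8
P(Z=1 | obs) = 3/40 / 1/8 = 3/5
P(Z=2 | obs) = 1/20 / 1/8 = 2/5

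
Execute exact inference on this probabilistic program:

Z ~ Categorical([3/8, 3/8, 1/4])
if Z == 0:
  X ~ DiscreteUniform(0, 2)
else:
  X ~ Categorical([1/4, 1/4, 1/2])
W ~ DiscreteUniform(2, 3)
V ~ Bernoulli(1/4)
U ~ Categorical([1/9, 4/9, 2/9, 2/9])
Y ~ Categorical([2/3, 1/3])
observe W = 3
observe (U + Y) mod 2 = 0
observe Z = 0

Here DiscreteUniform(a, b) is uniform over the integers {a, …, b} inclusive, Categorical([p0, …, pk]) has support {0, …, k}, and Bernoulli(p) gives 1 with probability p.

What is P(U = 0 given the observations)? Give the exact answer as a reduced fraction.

Enumerate traces; 24 have nonzero weight after conditioning:
  (Z=0, X=0, W=3, V=0, U=0, Y=0) weight 1/288
  (Z=0, X=0, W=3, V=0, U=1, Y=1) weight 1/144
  (Z=0, X=0, W=3, V=0, U=2, Y=0) weight 1/144
  (Z=0, X=0, W=3, V=0, U=3, Y=1) weight 1/288
  (Z=0, X=0, W=3, V=1, U=0, Y=0) weight 1/864
  (Z=0, X=0, W=3, V=1, U=1, Y=1) weight 1/432
  (Z=0, X=0, W=3, V=1, U=2, Y=0) weight 1/432
  (Z=0, X=0, W=3, V=1, U=3, Y=1) weight 1/864
  … 16 more
Group by U:
  weight(U=0) = 1/72
  weight(U=1) = 1/36
  weight(U=2) = 1/36
  weight(U=3) = 1/72
Total weight = 1/72 + 1/36 + 1/36 + 1/72 = 1/12
P(U=0 | obs) = 1/72 / 1/12 = 1/6
P(U=1 | obs) = 1/36 / 1/12 = 1/3
P(U=2 | obs) = 1/36 / 1/12 = 1/3
P(U=3 | obs) = 1/72 / 1/12 = 1/6

P(U = 0 | obs) = 1/6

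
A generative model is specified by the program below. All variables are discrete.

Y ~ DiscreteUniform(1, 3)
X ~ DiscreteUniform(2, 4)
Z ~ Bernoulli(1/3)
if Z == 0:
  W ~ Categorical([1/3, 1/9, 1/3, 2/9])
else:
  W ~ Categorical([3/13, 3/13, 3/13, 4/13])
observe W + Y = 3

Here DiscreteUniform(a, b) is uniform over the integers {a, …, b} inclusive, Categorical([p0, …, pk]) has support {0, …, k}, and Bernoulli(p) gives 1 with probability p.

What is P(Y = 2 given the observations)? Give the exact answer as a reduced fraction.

P(Y = 2 | obs) = 53/263

Enumerate traces; 18 have nonzero weight after conditioning:
  (Y=1, X=2, Z=0, W=2) weight 2/81
  (Y=1, X=2, Z=1, W=2) weight 1/117
  (Y=1, X=3, Z=0, W=2) weight 2/81
  (Y=1, X=3, Z=1, W=2) weight 1/117
  (Y=1, X=4, Z=0, W=2) weight 2/81
  (Y=1, X=4, Z=1, W=2) weight 1/117
  (Y=2, X=2, Z=0, W=1) weight 2/243
  (Y=2, X=2, Z=1, W=1) weight 1/117
  (Y=3, X=2, Z=0, W=0) weight 2/81
  … 9 more
Group by Y:
  weight(Y=1) = 35/351
  weight(Y=2) = 53/1053
  weight(Y=3) = 35/351
Total weight = 35/351 + 53/1053 + 35/351 = 263/1053
P(Y=1 | obs) = 35/351 / 263/1053 = 105/263
P(Y=2 | obs) = 53/1053 / 263/1053 = 53/263
P(Y=3 | obs) = 35/351 / 263/1053 = 105/263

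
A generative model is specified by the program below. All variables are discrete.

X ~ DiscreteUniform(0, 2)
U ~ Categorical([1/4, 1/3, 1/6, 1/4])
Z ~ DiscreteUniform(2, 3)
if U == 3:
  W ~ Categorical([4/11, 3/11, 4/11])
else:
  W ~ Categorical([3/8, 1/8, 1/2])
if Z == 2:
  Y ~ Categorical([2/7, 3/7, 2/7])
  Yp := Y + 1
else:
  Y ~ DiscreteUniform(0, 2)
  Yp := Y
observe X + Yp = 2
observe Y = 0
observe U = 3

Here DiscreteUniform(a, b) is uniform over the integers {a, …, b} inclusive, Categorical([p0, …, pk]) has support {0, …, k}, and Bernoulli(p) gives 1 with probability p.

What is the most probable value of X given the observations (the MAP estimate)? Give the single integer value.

Enumerate traces; 6 have nonzero weight after conditioning:
  (X=1, U=3, Z=2, W=0, Y=0) weight 1/231
  (X=1, U=3, Z=2, W=1, Y=0) weight 1/308
  (X=1, U=3, Z=2, W=2, Y=0) weight 1/231
  (X=2, U=3, Z=3, W=0, Y=0) weight 1/198
  (X=2, U=3, Z=3, W=1, Y=0) weight 1/264
  (X=2, U=3, Z=3, W=2, Y=0) weight 1/198
Group by X:
  weight(X=1) = 1/84
  weight(X=2) = 1/72
Total weight = 1/84 + 1/72 = 13/504
P(X=1 | obs) = 1/84 / 13/504 = 6/13
P(X=2 | obs) = 1/72 / 13/504 = 7/13
argmax = 2

argmax_v P(X = v | obs) = 2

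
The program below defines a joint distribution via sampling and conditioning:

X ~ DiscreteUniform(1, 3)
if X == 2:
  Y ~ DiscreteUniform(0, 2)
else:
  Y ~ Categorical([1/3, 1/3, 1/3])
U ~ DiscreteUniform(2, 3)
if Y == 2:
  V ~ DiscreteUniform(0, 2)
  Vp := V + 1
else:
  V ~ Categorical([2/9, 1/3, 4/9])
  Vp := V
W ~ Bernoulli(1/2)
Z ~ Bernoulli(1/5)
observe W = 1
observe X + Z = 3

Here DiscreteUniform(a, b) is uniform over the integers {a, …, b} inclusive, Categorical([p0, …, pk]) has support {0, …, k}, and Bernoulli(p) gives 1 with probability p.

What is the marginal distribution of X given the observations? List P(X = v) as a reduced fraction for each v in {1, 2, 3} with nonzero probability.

P(X=2) = 1/5, P(X=3) = 4/5

Enumerate traces; 36 have nonzero weight after conditioning:
  (X=2, Y=0, U=2, V=0, W=1, Z=1) weight 1/810
  (X=2, Y=0, U=2, V=1, W=1, Z=1) weight 1/540
  (X=2, Y=0, U=2, V=2, W=1, Z=1) weight 1/405
  (X=2, Y=0, U=3, V=0, W=1, Z=1) weight 1/810
  (X=2, Y=0, U=3, V=1, W=1, Z=1) weight 1/540
  (X=2, Y=0, U=3, V=2, W=1, Z=1) weight 1/405
  (X=2, Y=1, U=2, V=0, W=1, Z=1) weight 1/810
  (X=2, Y=1, U=2, V=1, W=1, Z=1) weight 1/540
  (X=3, Y=0, U=2, V=0, W=1, Z=0) weight 2/405
  … 27 more
Group by X:
  weight(X=2) = 1/30
  weight(X=3) = 2/15
Total weight = 1/30 + 2/15 = 1/6
P(X=2 | obs) = 1/30 / 1/6 = 1/5
P(X=3 | obs) = 2/15 / 1/6 = 4/5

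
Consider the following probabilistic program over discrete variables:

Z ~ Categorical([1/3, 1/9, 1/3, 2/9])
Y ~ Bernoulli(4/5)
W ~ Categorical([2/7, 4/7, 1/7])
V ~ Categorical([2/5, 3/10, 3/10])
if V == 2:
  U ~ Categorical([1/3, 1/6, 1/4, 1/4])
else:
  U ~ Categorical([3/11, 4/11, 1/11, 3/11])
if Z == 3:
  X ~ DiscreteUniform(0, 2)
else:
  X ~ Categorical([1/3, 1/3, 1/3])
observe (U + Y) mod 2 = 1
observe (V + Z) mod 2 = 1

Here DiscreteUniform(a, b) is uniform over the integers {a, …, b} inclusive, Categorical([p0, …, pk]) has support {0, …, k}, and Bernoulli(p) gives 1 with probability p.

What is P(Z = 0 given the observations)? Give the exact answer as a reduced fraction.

P(Z = 0 | obs) = 276/1283

Enumerate traces; 216 have nonzero weight after conditioning:
  (Z=0, Y=0, W=0, V=1, U=1, X=0) weight 4/5775
  (Z=0, Y=0, W=0, V=1, U=1, X=1) weight 4/5775
  (Z=0, Y=0, W=0, V=1, U=1, X=2) weight 4/5775
  (Z=0, Y=0, W=0, V=1, U=3, X=0) weight 1/1925
  (Z=0, Y=0, W=0, V=1, U=3, X=1) weight 1/1925
  (Z=0, Y=0, W=0, V=1, U=3, X=2) weight 1/1925
  (Z=0, Y=0, W=1, V=1, U=1, X=0) weight 8/5775
  (Z=0, Y=0, W=1, V=1, U=1, X=1) weight 8/5775
  (Z=1, Y=0, W=0, V=0, U=1, X=0) weight 16/51975
  (Z=2, Y=0, W=0, V=1, U=1, X=0) weight 4/5775
  … 206 more
Group by Z:
  weight(Z=0) = 23/550
  weight(Z=1) = 731/19800
  weight(Z=2) = 23/550
  weight(Z=3) = 731/9900
Total weight = 23/550 + 731/19800 + 23/550 + 731/9900 = 1283/6600
P(Z=0 | obs) = 23/550 / 1283/6600 = 276/1283
P(Z=1 | obs) = 731/19800 / 1283/6600 = 731/3849
P(Z=2 | obs) = 23/550 / 1283/6600 = 276/1283
P(Z=3 | obs) = 731/9900 / 1283/6600 = 1462/3849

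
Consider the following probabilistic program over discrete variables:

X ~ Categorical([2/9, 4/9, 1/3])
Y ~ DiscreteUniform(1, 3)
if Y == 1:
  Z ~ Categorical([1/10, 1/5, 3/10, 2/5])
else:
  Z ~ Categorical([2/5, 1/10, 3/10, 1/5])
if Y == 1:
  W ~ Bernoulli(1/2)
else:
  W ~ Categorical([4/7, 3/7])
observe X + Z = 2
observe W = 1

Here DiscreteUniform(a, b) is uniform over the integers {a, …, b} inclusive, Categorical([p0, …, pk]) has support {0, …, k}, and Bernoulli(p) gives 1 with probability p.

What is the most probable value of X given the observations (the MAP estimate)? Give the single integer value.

Enumerate traces; 9 have nonzero weight after conditioning:
  (X=0, Y=1, Z=2, W=1) weight 1/90
  (X=0, Y=2, Z=2, W=1) weight 1/105
  (X=0, Y=3, Z=2, W=1) weight 1/105
  (X=1, Y=1, Z=1, W=1) weight 2/135
  (X=1, Y=2, Z=1, W=1) weight 2/315
  (X=1, Y=3, Z=1, W=1) weight 2/315
  (X=2, Y=1, Z=0, W=1) weight 1/180
  (X=2, Y=2, Z=0, W=1) weight 2/105
  … 1 more
Group by X:
  weight(X=0) = 19/630
  weight(X=1) = 26/945
  weight(X=2) = 11/252
Total weight = 19/630 + 26/945 + 11/252 = 383/3780
P(X=0 | obs) = 19/630 / 383/3780 = 114/383
P(X=1 | obs) = 26/945 / 383/3780 = 104/383
P(X=2 | obs) = 11/252 / 383/3780 = 165/383
argmax = 2

argmax_v P(X = v | obs) = 2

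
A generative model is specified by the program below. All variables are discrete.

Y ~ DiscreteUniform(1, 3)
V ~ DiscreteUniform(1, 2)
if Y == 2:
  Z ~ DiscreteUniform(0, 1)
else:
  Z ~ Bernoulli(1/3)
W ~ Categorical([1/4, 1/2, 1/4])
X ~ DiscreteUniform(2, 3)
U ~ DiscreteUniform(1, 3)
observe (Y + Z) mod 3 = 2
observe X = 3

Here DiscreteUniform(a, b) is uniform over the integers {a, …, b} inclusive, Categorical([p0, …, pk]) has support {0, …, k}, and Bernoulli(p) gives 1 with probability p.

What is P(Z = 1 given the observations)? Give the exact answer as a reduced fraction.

Enumerate traces; 36 have nonzero weight after conditioning:
  (Y=1, V=1, Z=1, W=0, X=3, U=1) weight 1/432
  (Y=1, V=1, Z=1, W=0, X=3, U=2) weight 1/432
  (Y=1, V=1, Z=1, W=0, X=3, U=3) weight 1/432
  (Y=1, V=1, Z=1, W=1, X=3, U=1) weight 1/216
  (Y=1, V=1, Z=1, W=1, X=3, U=2) weight 1/216
  (Y=1, V=1, Z=1, W=1, X=3, U=3) weight 1/216
  (Y=1, V=1, Z=1, W=2, X=3, U=1) weight 1/432
  (Y=1, V=1, Z=1, W=2, X=3, U=2) weight 1/432
  (Y=2, V=1, Z=0, W=0, X=3, U=1) weight 1/288
  … 27 more
Group by Z:
  weight(Z=0) = 1/12
  weight(Z=1) = 1/18
Total weight = 1/12 + 1/18 = 5/36
P(Z=0 | obs) = 1/12 / 5/36 = 3/5
P(Z=1 | obs) = 1/18 / 5/36 = 2/5

P(Z = 1 | obs) = 2/5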